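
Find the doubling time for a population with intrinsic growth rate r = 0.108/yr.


td = ln(2) / 0.108 = 0.693147 / 0.108 = 6.41803 ≈ 6.4 years

6.4 years


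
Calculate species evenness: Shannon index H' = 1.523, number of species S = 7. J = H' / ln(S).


ln(7) = 1.94591
J = H' / ln(S) = 1.523 / 1.94591 = 0.782667 ≈ 0.7827

0.7827


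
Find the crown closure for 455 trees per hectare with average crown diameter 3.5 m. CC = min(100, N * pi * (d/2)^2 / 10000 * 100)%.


(d/2)^2 = (3.5/2)^2 = 1.75^2 = 3.0625
Crown area = 3.141593 * 3.0625 = 9.62113 m^2
N * area / 10000 * 100 = 455 * 9.62113 / 10000 * 100 = 43.7761
CC = min(100, 43.7761) = 43.7761 ≈ 43.8%

43.8%


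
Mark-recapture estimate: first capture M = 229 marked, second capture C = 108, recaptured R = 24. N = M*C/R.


N = M * C / R = 229 * 108 / 24 = 24732 / 24 = 1030.50 ≈ 1031

1031 individuals


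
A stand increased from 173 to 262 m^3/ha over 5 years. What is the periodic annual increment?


PAI = (V2 - V1) / period = (262 - 173) / 5 = 89 / 5 = 17.80 m^3/ha/yr

17.80 m^3/ha/yr


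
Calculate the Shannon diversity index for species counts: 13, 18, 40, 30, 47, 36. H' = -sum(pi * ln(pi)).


Total N = 13 + 18 + 40 + 30 + 47 + 36 = 184
Per-species terms:
  p = 13/184 = 0.070652; ln(p) = -2.649989; p*ln(p) = 0.070652 * (-2.649989) = -0.187227
  p = 18/184 = 0.097826; ln(p) = -2.324565; p*ln(p) = 0.097826 * (-2.324565) = -0.227403
  p = 40/184 = 0.217391; ln(p) = -1.526058; p*ln(p) = 0.217391 * (-1.526058) = -0.331751
  p = 30/184 = 0.163043; ln(p) = -1.813741; p*ln(p) = 0.163043 * (-1.813741) = -0.295718
  p = 47/184 = 0.255435; ln(p) = -1.364787; p*ln(p) = 0.255435 * (-1.364787) = -0.348614
  p = 36/184 = 0.195652; ln(p) = -1.631418; p*ln(p) = 0.195652 * (-1.631418) = -0.319190
sum(p*ln(p)) = (-0.187227) + (-0.227403) + (-0.331751) + (-0.295718) + (-0.348614) + (-0.319190) = -1.709903
H' = -(-1.709903) = 1.709903 ≈ 1.7099

1.7099


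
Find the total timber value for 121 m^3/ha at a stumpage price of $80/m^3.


Value = 121 * 80 = $9680/ha

$9680/ha


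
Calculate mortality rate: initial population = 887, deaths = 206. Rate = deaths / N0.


Mortality rate = 206 / 887 = 0.232244 ≈ 0.2322

0.2322


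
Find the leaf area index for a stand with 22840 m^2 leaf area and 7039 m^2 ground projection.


LAI = 22840 / 7039 = 3.2448 ≈ 3.24

3.24


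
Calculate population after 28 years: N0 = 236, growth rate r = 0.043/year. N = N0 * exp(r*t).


r*t = 0.043 * 28 = 1.204
exp(1.204) = 3.33342
N = 236 * 3.33342 = 786.687 ≈ 787

787


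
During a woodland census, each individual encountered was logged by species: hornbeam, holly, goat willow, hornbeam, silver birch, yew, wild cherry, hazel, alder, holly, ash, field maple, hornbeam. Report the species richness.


Total individuals logged = 13
Distinct species (count of individuals): hornbeam (3), holly (2), goat willow (1), silver birch (1), yew (1), wild cherry (1), hazel (1), alder (1), ash (1), field maple (1)
Species richness = number of distinct species = 10

10


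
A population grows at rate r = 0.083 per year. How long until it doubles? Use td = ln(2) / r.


td = ln(2) / 0.083 = 0.693147 / 0.083 = 8.35117 ≈ 8.4 years

8.4 years


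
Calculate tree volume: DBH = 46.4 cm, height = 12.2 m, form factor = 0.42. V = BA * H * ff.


(D/200)^2 = (46.4/200)^2 = 0.232^2 = 0.053824
BA = 3.141593 * 0.053824 = 0.169093 m^2
V = 0.169093 * 12.2 * 0.42 = 0.866433 ≈ 0.866 m^3

0.866 m^3


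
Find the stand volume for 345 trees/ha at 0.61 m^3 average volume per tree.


V_stand = 345 * 0.61 = 210.45 ≈ 210.5 m^3/ha

210.5 m^3/ha


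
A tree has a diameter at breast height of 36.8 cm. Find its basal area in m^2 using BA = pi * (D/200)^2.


D/200 = 36.8/200 = 0.184 m
(D/200)^2 = 0.184^2 = 0.033856
BA = 3.141593 * 0.033856 = 0.106362 ≈ 0.1064 m^2

0.1064 m^2


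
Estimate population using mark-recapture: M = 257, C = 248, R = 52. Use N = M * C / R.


N = M * C / R = 257 * 248 / 52 = 63736 / 52 = 1225.69 ≈ 1226

1226 individuals


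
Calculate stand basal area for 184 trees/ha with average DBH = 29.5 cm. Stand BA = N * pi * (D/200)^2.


(D/200)^2 = (29.5/200)^2 = 0.1475^2 = 0.02175625
Individual BA = 3.141593 * 0.02175625 = 0.0683493 m^2
Stand BA = 184 * 0.0683493 = 12.5763 ≈ 12.58 m^2/ha

12.58 m^2/ha


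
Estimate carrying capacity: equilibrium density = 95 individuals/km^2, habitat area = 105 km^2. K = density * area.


K = 95 * 105 = 9975 individuals

9975 individuals


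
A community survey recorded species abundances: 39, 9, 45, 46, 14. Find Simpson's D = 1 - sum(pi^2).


Total N = 39 + 9 + 45 + 46 + 14 = 153
Per-species terms:
  p = 39/153 = 0.254902; p^2 = 0.254902^2 = 0.064975
  p = 9/153 = 0.058824; p^2 = 0.058824^2 = 0.003460
  p = 45/153 = 0.294118; p^2 = 0.294118^2 = 0.086505
  p = 46/153 = 0.300654; p^2 = 0.300654^2 = 0.090393
  p = 14/153 = 0.091503; p^2 = 0.091503^2 = 0.008373
sum(p^2) = 0.064975 + 0.003460 + 0.086505 + 0.090393 + 0.008373 = 0.253706
D = 1 - 0.253706 = 0.746294 ≈ 0.7463

0.7463


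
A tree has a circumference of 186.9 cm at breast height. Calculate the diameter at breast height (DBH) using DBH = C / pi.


DBH = C / pi = 186.9 / 3.141593 = 59.4921 ≈ 59.49 cm

59.49 cm


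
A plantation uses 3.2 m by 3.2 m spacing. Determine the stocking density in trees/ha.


N = 10000 / 3.2^2 = 10000 / 10.24 = 976.563 ≈ 977 trees/ha

977 trees/ha


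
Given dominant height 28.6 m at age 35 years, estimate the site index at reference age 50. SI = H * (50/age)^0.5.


50/35 = 1.42857
(1.42857)^0.5 = 1.19523
SI = 28.6 * 1.19523 = 34.1836 ≈ 34.2 m

34.2 m


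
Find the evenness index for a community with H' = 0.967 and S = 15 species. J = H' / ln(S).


ln(15) = 2.70805
J = H' / ln(S) = 0.967 / 2.70805 = 0.357084 ≈ 0.3571

0.3571


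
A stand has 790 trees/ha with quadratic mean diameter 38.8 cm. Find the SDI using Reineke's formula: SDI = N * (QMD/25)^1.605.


QMD/25 = 38.8/25 = 1.552
(1.552)^1.605 = exp(1.605 * ln(1.552)) = exp(1.605 * 0.439544) = exp(0.705468) = 2.02479
SDI = 790 * 2.02479 = 1599.58 ≈ 1600

1600


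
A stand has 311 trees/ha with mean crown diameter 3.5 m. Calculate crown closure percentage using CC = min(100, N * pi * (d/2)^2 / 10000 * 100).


(d/2)^2 = (3.5/2)^2 = 1.75^2 = 3.0625
Crown area = 3.141593 * 3.0625 = 9.62113 m^2
N * area / 10000 * 100 = 311 * 9.62113 / 10000 * 100 = 29.9217
CC = min(100, 29.9217) = 29.9217 ≈ 29.9%

29.9%


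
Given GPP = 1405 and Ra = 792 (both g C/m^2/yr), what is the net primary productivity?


NPP = GPP - Ra = 1405 - 792 = 613 g C/m^2/yr

613 g C/m^2/yr


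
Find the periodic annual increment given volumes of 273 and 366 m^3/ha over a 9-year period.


PAI = (V2 - V1) / period = (366 - 273) / 9 = 93 / 9 = 10.3333 ≈ 10.33 m^3/ha/yr

10.33 m^3/ha/yr


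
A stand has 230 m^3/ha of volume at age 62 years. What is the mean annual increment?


MAI = 230 / 62 = 3.7097 ≈ 3.71 m^3/ha/yr

3.71 m^3/ha/yr


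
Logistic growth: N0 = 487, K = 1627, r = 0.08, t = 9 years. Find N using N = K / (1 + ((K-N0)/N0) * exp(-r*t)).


(K - N0)/N0 = (1627 - 487)/487 = 1140/487 = 2.34086
r*t = 0.08 * 9 = 0.72; exp(-0.72) = 0.486752
2.34086 * 0.486752 = 1.13942
1 + 1.13942 = 2.13942
N = 1627 / 2.13942 = 760.486 ≈ 760

760


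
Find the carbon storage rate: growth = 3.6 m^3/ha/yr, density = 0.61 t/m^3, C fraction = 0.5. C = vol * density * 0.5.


C = 3.6 * 0.61 * 0.5 = 1.098 ≈ 1.10 t C/ha/yr

1.10 t C/ha/yr


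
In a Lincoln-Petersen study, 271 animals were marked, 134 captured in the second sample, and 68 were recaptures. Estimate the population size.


N = M * C / R = 271 * 134 / 68 = 36314 / 68 = 534.03 ≈ 534

534 individuals


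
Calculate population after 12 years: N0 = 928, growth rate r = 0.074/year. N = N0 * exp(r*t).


r*t = 0.074 * 12 = 0.888
exp(0.888) = 2.43026
N = 928 * 2.43026 = 2255.28 ≈ 2255

2255


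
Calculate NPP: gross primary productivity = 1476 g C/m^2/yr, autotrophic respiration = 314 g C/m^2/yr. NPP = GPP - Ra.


NPP = GPP - Ra = 1476 - 314 = 1162 g C/m^2/yr

1162 g C/m^2/yr


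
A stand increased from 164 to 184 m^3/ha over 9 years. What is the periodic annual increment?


PAI = (V2 - V1) / period = (184 - 164) / 9 = 20 / 9 = 2.2222 ≈ 2.22 m^3/ha/yr

2.22 m^3/ha/yr


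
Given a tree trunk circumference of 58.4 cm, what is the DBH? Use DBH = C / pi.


DBH = C / pi = 58.4 / 3.141593 = 18.5893 ≈ 18.59 cm

18.59 cm


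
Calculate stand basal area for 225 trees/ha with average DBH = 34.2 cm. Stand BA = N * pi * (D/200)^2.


(D/200)^2 = (34.2/200)^2 = 0.171^2 = 0.029241
Individual BA = 3.141593 * 0.029241 = 0.0918633 m^2
Stand BA = 225 * 0.0918633 = 20.6692 ≈ 20.67 m^2/ha

20.67 m^2/ha


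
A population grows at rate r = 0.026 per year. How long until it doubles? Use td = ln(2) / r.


td = ln(2) / 0.026 = 0.693147 / 0.026 = 26.6595 ≈ 26.7 years

26.7 years


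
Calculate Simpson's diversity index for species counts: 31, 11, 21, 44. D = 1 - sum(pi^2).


Total N = 31 + 11 + 21 + 44 = 107
Per-species terms:
  p = 31/107 = 0.289720; p^2 = 0.289720^2 = 0.083938
  p = 11/107 = 0.102804; p^2 = 0.102804^2 = 0.010569
  p = 21/107 = 0.196262; p^2 = 0.196262^2 = 0.038519
  p = 44/107 = 0.411215; p^2 = 0.411215^2 = 0.169098
sum(p^2) = 0.083938 + 0.010569 + 0.038519 + 0.169098 = 0.302124
D = 1 - 0.302124 = 0.697876 ≈ 0.6979

0.6979


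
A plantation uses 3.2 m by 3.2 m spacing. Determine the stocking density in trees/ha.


N = 10000 / 3.2^2 = 10000 / 10.24 = 976.563 ≈ 977 trees/ha

977 trees/ha


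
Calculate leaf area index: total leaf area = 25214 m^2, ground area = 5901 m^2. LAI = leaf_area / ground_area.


LAI = 25214 / 5901 = 4.2728 ≈ 4.27

4.27


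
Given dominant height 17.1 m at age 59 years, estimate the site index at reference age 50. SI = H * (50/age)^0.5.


50/59 = 0.847458
(0.847458)^0.5 = 0.920575
SI = 17.1 * 0.920575 = 15.7418 ≈ 15.7 m

15.7 m


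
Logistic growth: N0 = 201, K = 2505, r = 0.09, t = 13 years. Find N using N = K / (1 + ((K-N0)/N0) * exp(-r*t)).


(K - N0)/N0 = (2505 - 201)/201 = 2304/201 = 11.4627
r*t = 0.09 * 13 = 1.17; exp(-1.17) = 0.310367
11.4627 * 0.310367 = 3.55764
1 + 3.55764 = 4.55764
N = 2505 / 4.55764 = 549.627 ≈ 550

550


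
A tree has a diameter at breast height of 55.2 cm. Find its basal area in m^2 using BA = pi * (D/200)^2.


D/200 = 55.2/200 = 0.276 m
(D/200)^2 = 0.276^2 = 0.076176
BA = 3.141593 * 0.076176 = 0.239314 ≈ 0.2393 m^2

0.2393 m^2


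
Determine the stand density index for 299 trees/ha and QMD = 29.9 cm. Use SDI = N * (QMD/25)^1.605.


QMD/25 = 29.9/25 = 1.196
(1.196)^1.605 = exp(1.605 * ln(1.196)) = exp(1.605 * 0.178983) = exp(0.287268) = 1.33278
SDI = 299 * 1.33278 = 398.501 ≈ 399

399


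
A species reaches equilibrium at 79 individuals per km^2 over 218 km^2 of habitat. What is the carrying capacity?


K = 79 * 218 = 17222 individuals

17222 individuals


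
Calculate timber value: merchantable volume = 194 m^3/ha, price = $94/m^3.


Value = 194 * 94 = $18236/ha

$18236/ha


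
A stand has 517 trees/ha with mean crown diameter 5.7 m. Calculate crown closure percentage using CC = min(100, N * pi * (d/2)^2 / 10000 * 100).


(d/2)^2 = (5.7/2)^2 = 2.85^2 = 8.1225
Crown area = 3.141593 * 8.1225 = 25.5176 m^2
N * area / 10000 * 100 = 517 * 25.5176 / 10000 * 100 = 131.926
CC = min(100, 131.926) = 100%

100%


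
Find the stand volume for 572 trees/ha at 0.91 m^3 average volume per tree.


V_stand = 572 * 0.91 = 520.52 ≈ 520.5 m^3/ha

520.5 m^3/ha


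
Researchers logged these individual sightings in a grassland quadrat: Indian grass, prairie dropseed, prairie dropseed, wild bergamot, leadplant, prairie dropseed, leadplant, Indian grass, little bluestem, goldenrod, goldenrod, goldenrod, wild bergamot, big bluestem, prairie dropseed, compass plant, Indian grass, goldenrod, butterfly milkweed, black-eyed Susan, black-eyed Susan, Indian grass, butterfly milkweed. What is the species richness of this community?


Total individuals logged = 23
Distinct species (count of individuals): Indian grass (4), prairie dropseed (4), wild bergamot (2), leadplant (2), little bluestem (1), goldenrod (4), big bluestem (1), compass plant (1), butterfly milkweed (2), black-eyed Susan (2)
Species richness = number of distinct species = 10

10


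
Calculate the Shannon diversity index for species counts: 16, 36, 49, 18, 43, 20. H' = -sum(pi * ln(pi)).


Total N = 16 + 36 + 49 + 18 + 43 + 20 = 182
Per-species terms:
  p = 16/182 = 0.087912; ln(p) = -2.431419; p*ln(p) = 0.087912 * (-2.431419) = -0.213751
  p = 36/182 = 0.197802; ln(p) = -1.620489; p*ln(p) = 0.197802 * (-1.620489) = -0.320536
  p = 49/182 = 0.269231; ln(p) = -1.312186; p*ln(p) = 0.269231 * (-1.312186) = -0.353281
  p = 18/182 = 0.098901; ln(p) = -2.313636; p*ln(p) = 0.098901 * (-2.313636) = -0.228821
  p = 43/182 = 0.236264; ln(p) = -1.442805; p*ln(p) = 0.236264 * (-1.442805) = -0.340883
  p = 20/182 = 0.109890; ln(p) = -2.208275; p*ln(p) = 0.109890 * (-2.208275) = -0.242667
sum(p*ln(p)) = (-0.213751) + (-0.320536) + (-0.353281) + (-0.228821) + (-0.340883) + (-0.242667) = -1.699939
H' = -(-1.699939) = 1.699939 ≈ 1.6999

1.6999


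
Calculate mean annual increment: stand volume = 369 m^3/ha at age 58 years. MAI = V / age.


MAI = 369 / 58 = 6.3621 ≈ 6.36 m^3/ha/yr

6.36 m^3/ha/yr


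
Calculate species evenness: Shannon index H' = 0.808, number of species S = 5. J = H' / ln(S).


ln(5) = 1.60944
J = H' / ln(S) = 0.808 / 1.60944 = 0.502038 ≈ 0.5020

0.5020


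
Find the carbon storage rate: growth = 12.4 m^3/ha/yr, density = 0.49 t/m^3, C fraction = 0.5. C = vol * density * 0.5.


C = 12.4 * 0.49 * 0.5 = 3.038 ≈ 3.04 t C/ha/yr

3.04 t C/ha/yr


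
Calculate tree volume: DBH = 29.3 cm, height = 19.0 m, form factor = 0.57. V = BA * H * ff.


(D/200)^2 = (29.3/200)^2 = 0.1465^2 = 0.02146225
BA = 3.141593 * 0.02146225 = 0.0674257 m^2
V = 0.0674257 * 19.0 * 0.57 = 0.730220 ≈ 0.730 m^3

0.730 m^3


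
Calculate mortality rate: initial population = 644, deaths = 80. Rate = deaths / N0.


Mortality rate = 80 / 644 = 0.124224 ≈ 0.1242

0.1242


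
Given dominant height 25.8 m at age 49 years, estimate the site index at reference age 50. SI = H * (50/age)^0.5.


50/49 = 1.02041
(1.02041)^0.5 = 1.01015
SI = 25.8 * 1.01015 = 26.0619 ≈ 26.1 m

26.1 m


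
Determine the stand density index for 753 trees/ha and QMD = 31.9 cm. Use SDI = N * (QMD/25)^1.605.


QMD/25 = 31.9/25 = 1.276
(1.276)^1.605 = exp(1.605 * ln(1.276)) = exp(1.605 * 0.243730) = exp(0.391187) = 1.47874
SDI = 753 * 1.47874 = 1113.49 ≈ 1113

1113


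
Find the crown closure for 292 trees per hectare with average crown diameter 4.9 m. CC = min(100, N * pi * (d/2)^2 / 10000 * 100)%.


(d/2)^2 = (4.9/2)^2 = 2.45^2 = 6.0025
Crown area = 3.141593 * 6.0025 = 18.8574 m^2
N * area / 10000 * 100 = 292 * 18.8574 / 10000 * 100 = 55.0636
CC = min(100, 55.0636) = 55.0636 ≈ 55.1%

55.1%


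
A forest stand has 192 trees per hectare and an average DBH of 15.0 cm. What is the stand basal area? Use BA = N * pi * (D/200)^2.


(D/200)^2 = (15.0/200)^2 = 0.075^2 = 0.005625
Individual BA = 3.141593 * 0.005625 = 0.0176715 m^2
Stand BA = 192 * 0.0176715 = 3.39293 ≈ 3.39 m^2/ha

3.39 m^2/ha


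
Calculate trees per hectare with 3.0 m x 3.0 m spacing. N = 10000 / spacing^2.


N = 10000 / 3.0^2 = 10000 / 9 = 1111.11 ≈ 1111 trees/ha

1111 trees/ha


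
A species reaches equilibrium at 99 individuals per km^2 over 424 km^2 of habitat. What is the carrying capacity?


K = 99 * 424 = 41976 individuals

41976 individuals


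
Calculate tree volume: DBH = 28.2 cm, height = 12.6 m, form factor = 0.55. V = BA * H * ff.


(D/200)^2 = (28.2/200)^2 = 0.141^2 = 0.019881
BA = 3.141593 * 0.019881 = 0.0624580 m^2
V = 0.0624580 * 12.6 * 0.55 = 0.432834 ≈ 0.433 m^3

0.433 m^3


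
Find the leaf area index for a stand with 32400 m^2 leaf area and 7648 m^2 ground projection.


LAI = 32400 / 7648 = 4.2364 ≈ 4.24

4.24


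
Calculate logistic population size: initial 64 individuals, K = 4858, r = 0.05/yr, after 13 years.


(K - N0)/N0 = (4858 - 64)/64 = 4794/64 = 74.9063
r*t = 0.05 * 13 = 0.65; exp(-0.65) = 0.522046
74.9063 * 0.522046 = 39.1045
1 + 39.1045 = 40.1045
N = 4858 / 40.1045 = 121.134 ≈ 121

121


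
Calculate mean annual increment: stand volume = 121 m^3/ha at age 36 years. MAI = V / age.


MAI = 121 / 36 = 3.3611 ≈ 3.36 m^3/ha/yr

3.36 m^3/ha/yr


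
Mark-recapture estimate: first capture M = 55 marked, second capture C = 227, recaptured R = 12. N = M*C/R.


N = M * C / R = 55 * 227 / 12 = 12485 / 12 = 1040.42 ≈ 1040

1040 individuals


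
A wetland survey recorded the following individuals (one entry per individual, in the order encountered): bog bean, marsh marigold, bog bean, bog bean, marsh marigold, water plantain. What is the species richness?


Total individuals logged = 6
Distinct species (count of individuals): bog bean (3), marsh marigold (2), water plantain (1)
Species richness = number of distinct species = 3

3


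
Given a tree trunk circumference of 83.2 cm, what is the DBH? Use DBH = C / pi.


DBH = C / pi = 83.2 / 3.141593 = 26.4834 ≈ 26.48 cm

26.48 cm


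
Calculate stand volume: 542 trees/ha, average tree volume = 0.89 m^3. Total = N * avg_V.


V_stand = 542 * 0.89 = 482.38 ≈ 482.4 m^3/ha

482.4 m^3/ha


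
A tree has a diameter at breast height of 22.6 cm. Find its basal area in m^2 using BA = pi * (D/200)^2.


D/200 = 22.6/200 = 0.113 m
(D/200)^2 = 0.113^2 = 0.012769
BA = 3.141593 * 0.012769 = 0.0401150 ≈ 0.0401 m^2

0.0401 m^2


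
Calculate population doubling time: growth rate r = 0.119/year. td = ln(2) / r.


td = ln(2) / 0.119 = 0.693147 / 0.119 = 5.82476 ≈ 5.8 years

5.8 years


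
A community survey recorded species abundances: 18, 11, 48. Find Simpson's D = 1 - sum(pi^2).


Total N = 18 + 11 + 48 = 77
Per-species terms:
  p = 18/77 = 0.233766; p^2 = 0.233766^2 = 0.054647
  p = 11/77 = 0.142857; p^2 = 0.142857^2 = 0.020408
  p = 48/77 = 0.623377; p^2 = 0.623377^2 = 0.388599
sum(p^2) = 0.054647 + 0.020408 + 0.388599 = 0.463654
D = 1 - 0.463654 = 0.536346 ≈ 0.5363

0.5363


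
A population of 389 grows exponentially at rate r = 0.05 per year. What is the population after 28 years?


r*t = 0.05 * 28 = 1.4
exp(1.4) = 4.05520
N = 389 * 4.05520 = 1577.47 ≈ 1577

1577


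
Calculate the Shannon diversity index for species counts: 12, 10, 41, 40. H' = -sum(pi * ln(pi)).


Total N = 12 + 10 + 41 + 40 = 103
Per-species terms:
  p = 12/103 = 0.116505; ln(p) = -2.149821; p*ln(p) = 0.116505 * (-2.149821) = -0.250465
  p = 10/103 = 0.097087; ln(p) = -2.332148; p*ln(p) = 0.097087 * (-2.332148) = -0.226421
  p = 41/103 = 0.398058; ln(p) = -0.921158; p*ln(p) = 0.398058 * (-0.921158) = -0.366674
  p = 40/103 = 0.388350; ln(p) = -0.945848; p*ln(p) = 0.388350 * (-0.945848) = -0.367320
sum(p*ln(p)) = (-0.250465) + (-0.226421) + (-0.366674) + (-0.367320) = -1.210880
H' = -(-1.210880) = 1.210880 ≈ 1.2109

1.2109


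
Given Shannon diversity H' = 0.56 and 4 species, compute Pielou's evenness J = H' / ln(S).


ln(4) = 1.38629
J = H' / ln(S) = 0.56 / 1.38629 = 0.403956 ≈ 0.4040

0.4040


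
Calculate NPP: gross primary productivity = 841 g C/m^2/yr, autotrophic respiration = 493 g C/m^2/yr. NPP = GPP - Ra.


NPP = GPP - Ra = 841 - 493 = 348 g C/m^2/yr

348 g C/m^2/yr


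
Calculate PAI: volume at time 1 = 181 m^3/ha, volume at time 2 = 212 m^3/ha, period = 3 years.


PAI = (V2 - V1) / period = (212 - 181) / 3 = 31 / 3 = 10.3333 ≈ 10.33 m^3/ha/yr

10.33 m^3/ha/yr


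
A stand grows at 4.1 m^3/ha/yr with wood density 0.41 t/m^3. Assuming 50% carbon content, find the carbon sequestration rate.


C = 4.1 * 0.41 * 0.5 = 0.8405 ≈ 0.84 t C/ha/yr

0.84 t C/ha/yr


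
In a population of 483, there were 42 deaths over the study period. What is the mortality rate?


Mortality rate = 42 / 483 = 0.086957 ≈ 0.0870

0.0870


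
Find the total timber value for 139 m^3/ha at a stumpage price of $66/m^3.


Value = 139 * 66 = $9174/ha

$9174/ha


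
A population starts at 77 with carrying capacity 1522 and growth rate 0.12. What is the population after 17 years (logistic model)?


(K - N0)/N0 = (1522 - 77)/77 = 1445/77 = 18.7662
r*t = 0.12 * 17 = 2.04; exp(-2.04) = 0.130029
18.7662 * 0.130029 = 2.44015
1 + 2.44015 = 3.44015
N = 1522 / 3.44015 = 442.423 ≈ 442

442


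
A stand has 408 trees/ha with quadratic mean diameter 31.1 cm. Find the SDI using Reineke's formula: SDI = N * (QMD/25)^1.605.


QMD/25 = 31.1/25 = 1.244
(1.244)^1.605 = exp(1.605 * ln(1.244)) = exp(1.605 * 0.218332) = exp(0.350423) = 1.41967
SDI = 408 * 1.41967 = 579.225 ≈ 579

579


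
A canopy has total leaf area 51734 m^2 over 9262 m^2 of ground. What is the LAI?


LAI = 51734 / 9262 = 5.5856 ≈ 5.59

5.59


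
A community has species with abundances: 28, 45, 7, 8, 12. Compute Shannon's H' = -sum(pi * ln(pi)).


Total N = 28 + 45 + 7 + 8 + 12 = 100
Per-species terms:
  p = 28/100 = 0.280000; ln(p) = -1.272966; p*ln(p) = 0.280000 * (-1.272966) = -0.356430
  p = 45/100 = 0.450000; ln(p) = -0.798508; p*ln(p) = 0.450000 * (-0.798508) = -0.359329
  p = 7/100 = 0.070000; ln(p) = -2.659260; p*ln(p) = 0.070000 * (-2.659260) = -0.186148
  p = 8/100 = 0.080000; ln(p) = -2.525729; p*ln(p) = 0.080000 * (-2.525729) = -0.202058
  p = 12/100 = 0.120000; ln(p) = -2.120264; p*ln(p) = 0.120000 * (-2.120264) = -0.254432
sum(p*ln(p)) = (-0.356430) + (-0.359329) + (-0.186148) + (-0.202058) + (-0.254432) = -1.358397
H' = -(-1.358397) = 1.358397 ≈ 1.3584

1.3584


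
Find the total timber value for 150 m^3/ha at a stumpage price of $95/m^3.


Value = 150 * 95 = $14250/ha

$14250/ha


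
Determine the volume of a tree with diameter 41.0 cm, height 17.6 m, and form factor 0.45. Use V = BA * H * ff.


(D/200)^2 = (41.0/200)^2 = 0.205^2 = 0.042025
BA = 3.141593 * 0.042025 = 0.132025 m^2
V = 0.132025 * 17.6 * 0.45 = 1.04564 ≈ 1.046 m^3

1.046 m^3


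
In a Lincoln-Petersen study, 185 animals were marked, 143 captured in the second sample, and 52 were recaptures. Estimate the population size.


N = M * C / R = 185 * 143 / 52 = 26455 / 52 = 508.75 ≈ 509

509 individuals


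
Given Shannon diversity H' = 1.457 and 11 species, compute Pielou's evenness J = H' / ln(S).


ln(11) = 2.39790
J = H' / ln(S) = 1.457 / 2.39790 = 0.607615 ≈ 0.6076

0.6076


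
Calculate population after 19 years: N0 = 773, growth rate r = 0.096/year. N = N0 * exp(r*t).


r*t = 0.096 * 19 = 1.824
exp(1.824) = 6.19660
N = 773 * 6.19660 = 4789.97 ≈ 4790

4790


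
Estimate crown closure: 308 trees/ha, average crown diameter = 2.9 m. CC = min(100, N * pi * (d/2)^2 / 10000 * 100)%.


(d/2)^2 = (2.9/2)^2 = 1.45^2 = 2.1025
Crown area = 3.141593 * 2.1025 = 6.60520 m^2
N * area / 10000 * 100 = 308 * 6.60520 / 10000 * 100 = 20.3440
CC = min(100, 20.3440) = 20.3440 ≈ 20.3%

20.3%


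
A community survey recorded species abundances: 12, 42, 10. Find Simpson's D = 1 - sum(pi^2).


Total N = 12 + 42 + 10 = 64
Per-species terms:
  p = 12/64 = 0.187500; p^2 = 0.187500^2 = 0.035156
  p = 42/64 = 0.656250; p^2 = 0.656250^2 = 0.430664
  p = 10/64 = 0.156250; p^2 = 0.156250^2 = 0.024414
sum(p^2) = 0.035156 + 0.430664 + 0.024414 = 0.490234
D = 1 - 0.490234 = 0.509766 ≈ 0.5098

0.5098


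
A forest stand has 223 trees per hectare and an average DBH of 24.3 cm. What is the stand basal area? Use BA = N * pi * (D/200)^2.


(D/200)^2 = (24.3/200)^2 = 0.1215^2 = 0.01476225
Individual BA = 3.141593 * 0.01476225 = 0.0463770 m^2
Stand BA = 223 * 0.0463770 = 10.3421 ≈ 10.34 m^2/ha

10.34 m^2/ha


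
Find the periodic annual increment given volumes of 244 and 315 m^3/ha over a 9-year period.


PAI = (V2 - V1) / period = (315 - 244) / 9 = 71 / 9 = 7.8889 ≈ 7.89 m^3/ha/yr

7.89 m^3/ha/yr


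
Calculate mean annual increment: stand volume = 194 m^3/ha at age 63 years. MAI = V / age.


MAI = 194 / 63 = 3.0794 ≈ 3.08 m^3/ha/yr

3.08 m^3/ha/yr


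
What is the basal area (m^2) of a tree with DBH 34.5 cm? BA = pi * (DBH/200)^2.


D/200 = 34.5/200 = 0.1725 m
(D/200)^2 = 0.1725^2 = 0.02975625
BA = 3.141593 * 0.02975625 = 0.0934820 ≈ 0.0935 m^2

0.0935 m^2


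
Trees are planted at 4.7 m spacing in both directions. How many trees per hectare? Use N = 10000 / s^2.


N = 10000 / 4.7^2 = 10000 / 22.09 = 452.694 ≈ 453 trees/ha

453 trees/ha


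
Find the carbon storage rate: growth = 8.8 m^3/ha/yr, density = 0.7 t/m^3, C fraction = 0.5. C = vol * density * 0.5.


C = 8.8 * 0.7 * 0.5 = 3.08 t C/ha/yr

3.08 t C/ha/yr


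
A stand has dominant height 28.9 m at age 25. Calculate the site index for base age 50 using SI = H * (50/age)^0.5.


50/25 = 2.00000
(2.00000)^0.5 = 1.41421
SI = 28.9 * 1.41421 = 40.8707 ≈ 40.9 m

40.9 m


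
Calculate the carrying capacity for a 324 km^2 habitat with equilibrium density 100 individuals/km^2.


K = 100 * 324 = 32400 individuals

32400 individuals


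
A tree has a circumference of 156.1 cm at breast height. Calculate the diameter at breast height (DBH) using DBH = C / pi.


DBH = C / pi = 156.1 / 3.141593 = 49.6882 ≈ 49.69 cm

49.69 cm


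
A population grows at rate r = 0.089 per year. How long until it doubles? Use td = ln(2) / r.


td = ln(2) / 0.089 = 0.693147 / 0.089 = 7.78817 ≈ 7.8 years

7.8 years


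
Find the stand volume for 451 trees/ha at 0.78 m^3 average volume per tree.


V_stand = 451 * 0.78 = 351.78 ≈ 351.8 m^3/ha

351.8 m^3/ha


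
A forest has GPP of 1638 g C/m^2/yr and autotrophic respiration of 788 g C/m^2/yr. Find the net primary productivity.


NPP = GPP - Ra = 1638 - 788 = 850 g C/m^2/yr

850 g C/m^2/yr


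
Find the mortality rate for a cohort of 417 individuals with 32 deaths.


Mortality rate = 32 / 417 = 0.076739 ≈ 0.0767

0.0767


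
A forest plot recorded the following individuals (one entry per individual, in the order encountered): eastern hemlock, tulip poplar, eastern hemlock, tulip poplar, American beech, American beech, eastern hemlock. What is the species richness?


Total individuals logged = 7
Distinct species (count of individuals): eastern hemlock (3), tulip poplar (2), American beech (2)
Species richness = number of distinct species = 3

3


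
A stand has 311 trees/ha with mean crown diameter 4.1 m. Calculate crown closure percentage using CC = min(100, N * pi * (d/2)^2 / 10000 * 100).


(d/2)^2 = (4.1/2)^2 = 2.05^2 = 4.2025
Crown area = 3.141593 * 4.2025 = 13.2025 m^2
N * area / 10000 * 100 = 311 * 13.2025 / 10000 * 100 = 41.0598
CC = min(100, 41.0598) = 41.0598 ≈ 41.1%

41.1%


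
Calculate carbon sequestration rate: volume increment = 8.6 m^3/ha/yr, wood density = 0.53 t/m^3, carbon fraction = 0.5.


C = 8.6 * 0.53 * 0.5 = 2.279 ≈ 2.28 t C/ha/yr

2.28 t C/ha/yr


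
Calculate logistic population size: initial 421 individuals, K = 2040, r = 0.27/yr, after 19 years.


(K - N0)/N0 = (2040 - 421)/421 = 1619/421 = 3.84561
r*t = 0.27 * 19 = 5.13; exp(-5.13) = 0.00591656
3.84561 * 0.00591656 = 0.0227528
1 + 0.0227528 = 1.02275
N = 2040 / 1.02275 = 1994.62 ≈ 1995

1995


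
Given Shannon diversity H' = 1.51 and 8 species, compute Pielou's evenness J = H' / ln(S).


ln(8) = 2.07944
J = H' / ln(S) = 1.51 / 2.07944 = 0.726157 ≈ 0.7262

0.7262


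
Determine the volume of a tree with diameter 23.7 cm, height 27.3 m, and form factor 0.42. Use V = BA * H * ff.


(D/200)^2 = (23.7/200)^2 = 0.1185^2 = 0.01404225
BA = 3.141593 * 0.01404225 = 0.0441150 m^2
V = 0.0441150 * 27.3 * 0.42 = 0.505823 ≈ 0.506 m^3

0.506 m^3


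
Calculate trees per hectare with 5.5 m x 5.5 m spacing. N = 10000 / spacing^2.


N = 10000 / 5.5^2 = 10000 / 30.25 = 330.579 ≈ 331 trees/ha

331 trees/ha


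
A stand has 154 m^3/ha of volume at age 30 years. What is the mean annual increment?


MAI = 154 / 30 = 5.1333 ≈ 5.13 m^3/ha/yr

5.13 m^3/ha/yr


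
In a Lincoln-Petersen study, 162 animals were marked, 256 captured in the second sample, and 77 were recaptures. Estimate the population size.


N = M * C / R = 162 * 256 / 77 = 41472 / 77 = 538.60 ≈ 539

539 individuals


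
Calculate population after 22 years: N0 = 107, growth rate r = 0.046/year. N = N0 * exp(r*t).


r*t = 0.046 * 22 = 1.012
exp(1.012) = 2.75110
N = 107 * 2.75110 = 294.368 ≈ 294

294


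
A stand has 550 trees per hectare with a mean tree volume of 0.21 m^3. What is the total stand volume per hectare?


V_stand = 550 * 0.21 = 115.5 m^3/ha

115.5 m^3/ha


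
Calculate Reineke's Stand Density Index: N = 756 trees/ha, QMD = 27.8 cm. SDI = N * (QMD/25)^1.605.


QMD/25 = 27.8/25 = 1.112
(1.112)^1.605 = exp(1.605 * ln(1.112)) = exp(1.605 * 0.106160) = exp(0.170387) = 1.18576
SDI = 756 * 1.18576 = 896.435 ≈ 896

896


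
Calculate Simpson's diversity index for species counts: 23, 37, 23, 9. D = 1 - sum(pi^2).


Total N = 23 + 37 + 23 + 9 = 92
Per-species terms:
  p = 23/92 = 0.250000; p^2 = 0.250000^2 = 0.062500
  p = 37/92 = 0.402174; p^2 = 0.402174^2 = 0.161744
  p = 23/92 = 0.250000; p^2 = 0.250000^2 = 0.062500
  p = 9/92 = 0.097826; p^2 = 0.097826^2 = 0.009570
sum(p^2) = 0.062500 + 0.161744 + 0.062500 + 0.009570 = 0.296314
D = 1 - 0.296314 = 0.703686 ≈ 0.7037

0.7037


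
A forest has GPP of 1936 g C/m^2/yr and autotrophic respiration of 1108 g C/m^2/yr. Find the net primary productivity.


NPP = GPP - Ra = 1936 - 1108 = 828 g C/m^2/yr

828 g C/m^2/yr


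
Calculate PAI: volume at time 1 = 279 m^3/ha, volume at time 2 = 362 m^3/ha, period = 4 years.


PAI = (V2 - V1) / period = (362 - 279) / 4 = 83 / 4 = 20.75 m^3/ha/yr

20.75 m^3/ha/yr


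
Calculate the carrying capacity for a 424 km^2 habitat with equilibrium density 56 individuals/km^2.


K = 56 * 424 = 23744 individuals

23744 individuals


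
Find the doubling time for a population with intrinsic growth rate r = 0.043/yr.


td = ln(2) / 0.043 = 0.693147 / 0.043 = 16.1197 ≈ 16.1 years

16.1 years


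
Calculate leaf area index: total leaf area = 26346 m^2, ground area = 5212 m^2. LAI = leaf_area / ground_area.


LAI = 26346 / 5212 = 5.0549 ≈ 5.05

5.05


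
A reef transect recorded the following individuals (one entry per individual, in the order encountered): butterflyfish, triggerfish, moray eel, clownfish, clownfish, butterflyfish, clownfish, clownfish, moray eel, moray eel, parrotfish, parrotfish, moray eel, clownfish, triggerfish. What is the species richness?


Total individuals logged = 15
Distinct species (count of individuals): butterflyfish (2), triggerfish (2), moray eel (4), clownfish (5), parrotfish (2)
Species richness = number of distinct species = 5

5


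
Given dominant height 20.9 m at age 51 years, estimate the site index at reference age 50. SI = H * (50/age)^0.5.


50/51 = 0.980392
(0.980392)^0.5 = 0.990147
SI = 20.9 * 0.990147 = 20.6941 ≈ 20.7 m

20.7 m


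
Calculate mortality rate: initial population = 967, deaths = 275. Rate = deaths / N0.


Mortality rate = 275 / 967 = 0.284385 ≈ 0.2844

0.2844


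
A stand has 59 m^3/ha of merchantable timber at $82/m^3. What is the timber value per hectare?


Value = 59 * 82 = $4838/ha

$4838/ha


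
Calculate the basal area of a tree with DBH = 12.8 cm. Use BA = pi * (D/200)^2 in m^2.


D/200 = 12.8/200 = 0.064 m
(D/200)^2 = 0.064^2 = 0.004096
BA = 3.141593 * 0.004096 = 0.0128680 ≈ 0.0129 m^2

0.0129 m^2


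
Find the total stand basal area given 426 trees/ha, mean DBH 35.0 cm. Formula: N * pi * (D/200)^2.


(D/200)^2 = (35.0/200)^2 = 0.175^2 = 0.030625
Individual BA = 3.141593 * 0.030625 = 0.0962113 m^2
Stand BA = 426 * 0.0962113 = 40.9860 ≈ 40.99 m^2/ha

40.99 m^2/ha


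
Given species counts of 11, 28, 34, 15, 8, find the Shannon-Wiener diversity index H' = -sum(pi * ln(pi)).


Total N = 11 + 28 + 34 + 15 + 8 = 96
Per-species terms:
  p = 11/96 = 0.114583; ln(p) = -2.166456; p*ln(p) = 0.114583 * (-2.166456) = -0.248239
  p = 28/96 = 0.291667; ln(p) = -1.232143; p*ln(p) = 0.291667 * (-1.232143) = -0.359375
  p = 34/96 = 0.354167; ln(p) = -1.037987; p*ln(p) = 0.354167 * (-1.037987) = -0.367621
  p = 15/96 = 0.156250; ln(p) = -1.856298; p*ln(p) = 0.156250 * (-1.856298) = -0.290047
  p = 8/96 = 0.083333; ln(p) = -2.484911; p*ln(p) = 0.083333 * (-2.484911) = -0.207075
sum(p*ln(p)) = (-0.248239) + (-0.359375) + (-0.367621) + (-0.290047) + (-0.207075) = -1.472357
H' = -(-1.472357) = 1.472357 ≈ 1.4724

1.4724


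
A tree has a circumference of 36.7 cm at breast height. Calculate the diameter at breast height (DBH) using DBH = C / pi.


DBH = C / pi = 36.7 / 3.141593 = 11.6820 ≈ 11.68 cm

11.68 cm


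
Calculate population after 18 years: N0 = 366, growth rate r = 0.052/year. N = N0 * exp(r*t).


r*t = 0.052 * 18 = 0.936
exp(0.936) = 2.54976
N = 366 * 2.54976 = 933.212 ≈ 933

933


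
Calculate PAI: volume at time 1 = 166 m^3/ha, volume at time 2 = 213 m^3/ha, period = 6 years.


PAI = (V2 - V1) / period = (213 - 166) / 6 = 47 / 6 = 7.8333 ≈ 7.83 m^3/ha/yr

7.83 m^3/ha/yr


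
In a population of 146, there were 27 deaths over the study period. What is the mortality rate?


Mortality rate = 27 / 146 = 0.184932 ≈ 0.1849

0.1849


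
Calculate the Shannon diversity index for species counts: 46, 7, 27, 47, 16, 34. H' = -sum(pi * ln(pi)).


Total N = 46 + 7 + 27 + 47 + 16 + 34 = 177
Per-species terms:
  p = 46/177 = 0.259887; ln(p) = -1.347508; p*ln(p) = 0.259887 * (-1.347508) = -0.350200
  p = 7/177 = 0.039548; ln(p) = -3.230240; p*ln(p) = 0.039548 * (-3.230240) = -0.127750
  p = 27/177 = 0.152542; ln(p) = -1.880315; p*ln(p) = 0.152542 * (-1.880315) = -0.286827
  p = 47/177 = 0.265537; ln(p) = -1.326001; p*ln(p) = 0.265537 * (-1.326001) = -0.352102
  p = 16/177 = 0.090395; ln(p) = -2.403566; p*ln(p) = 0.090395 * (-2.403566) = -0.217270
  p = 34/177 = 0.192090; ln(p) = -1.649791; p*ln(p) = 0.192090 * (-1.649791) = -0.316908
sum(p*ln(p)) = (-0.350200) + (-0.127750) + (-0.286827) + (-0.352102) + (-0.217270) + (-0.316908) = -1.651057
H' = -(-1.651057) = 1.651057 ≈ 1.6511

1.6511


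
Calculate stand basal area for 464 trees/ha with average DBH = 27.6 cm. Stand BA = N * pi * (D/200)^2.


(D/200)^2 = (27.6/200)^2 = 0.138^2 = 0.019044
Individual BA = 3.141593 * 0.019044 = 0.0598285 m^2
Stand BA = 464 * 0.0598285 = 27.7604 ≈ 27.76 m^2/ha

27.76 m^2/ha


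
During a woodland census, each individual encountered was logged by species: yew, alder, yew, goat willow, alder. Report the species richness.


Total individuals logged = 5
Distinct species (count of individuals): yew (2), alder (2), goat willow (1)
Species richness = number of distinct species = 3

3


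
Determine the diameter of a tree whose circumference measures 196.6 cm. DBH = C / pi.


DBH = C / pi = 196.6 / 3.141593 = 62.5797 ≈ 62.58 cm

62.58 cm


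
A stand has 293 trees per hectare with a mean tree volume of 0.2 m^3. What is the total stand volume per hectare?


V_stand = 293 * 0.2 = 58.6 m^3/ha

58.6 m^3/ha


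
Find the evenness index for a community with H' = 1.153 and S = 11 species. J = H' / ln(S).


ln(11) = 2.39790
J = H' / ln(S) = 1.153 / 2.39790 = 0.480837 ≈ 0.4808

0.4808


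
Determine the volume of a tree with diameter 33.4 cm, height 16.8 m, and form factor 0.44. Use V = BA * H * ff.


(D/200)^2 = (33.4/200)^2 = 0.167^2 = 0.027889
BA = 3.141593 * 0.027889 = 0.0876159 m^2
V = 0.0876159 * 16.8 * 0.44 = 0.647657 ≈ 0.648 m^3

0.648 m^3


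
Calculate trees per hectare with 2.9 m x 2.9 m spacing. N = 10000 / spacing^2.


N = 10000 / 2.9^2 = 10000 / 8.41 = 1189.06 ≈ 1189 trees/ha

1189 trees/ha


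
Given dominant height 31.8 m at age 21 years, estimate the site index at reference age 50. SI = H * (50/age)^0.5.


50/21 = 2.38095
(2.38095)^0.5 = 1.54303
SI = 31.8 * 1.54303 = 49.0684 ≈ 49.1 m

49.1 m


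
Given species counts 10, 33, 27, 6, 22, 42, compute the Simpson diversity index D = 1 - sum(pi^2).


Total N = 10 + 33 + 27 + 6 + 22 + 42 = 140
Per-species terms:
  p = 10/140 = 0.071429; p^2 = 0.071429^2 = 0.005102
  p = 33/140 = 0.235714; p^2 = 0.235714^2 = 0.055561
  p = 27/140 = 0.192857; p^2 = 0.192857^2 = 0.037194
  p = 6/140 = 0.042857; p^2 = 0.042857^2 = 0.001837
  p = 22/140 = 0.157143; p^2 = 0.157143^2 = 0.024694
  p = 42/140 = 0.300000; p^2 = 0.300000^2 = 0.090000
sum(p^2) = 0.005102 + 0.055561 + 0.037194 + 0.001837 + 0.024694 + 0.090000 = 0.214388
D = 1 - 0.214388 = 0.785612 ≈ 0.7856

0.7856


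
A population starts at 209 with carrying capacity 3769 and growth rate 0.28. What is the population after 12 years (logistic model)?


(K - N0)/N0 = (3769 - 209)/209 = 3560/209 = 17.0335
r*t = 0.28 * 12 = 3.36; exp(-3.36) = 0.0347353
17.0335 * 0.0347353 = 0.591664
1 + 0.591664 = 1.59166
N = 3769 / 1.59166 = 2367.97 ≈ 2368

2368


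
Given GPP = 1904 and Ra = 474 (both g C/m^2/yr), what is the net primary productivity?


NPP = GPP - Ra = 1904 - 474 = 1430 g C/m^2/yr

1430 g C/m^2/yr


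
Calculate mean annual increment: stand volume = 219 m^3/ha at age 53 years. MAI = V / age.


MAI = 219 / 53 = 4.1321 ≈ 4.13 m^3/ha/yr

4.13 m^3/ha/yr


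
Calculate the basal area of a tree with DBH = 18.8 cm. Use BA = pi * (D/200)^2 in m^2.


D/200 = 18.8/200 = 0.094 m
(D/200)^2 = 0.094^2 = 0.008836
BA = 3.141593 * 0.008836 = 0.0277591 ≈ 0.0278 m^2

0.0278 m^2


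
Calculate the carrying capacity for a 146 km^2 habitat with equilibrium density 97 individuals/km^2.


K = 97 * 146 = 14162 individuals

14162 individuals


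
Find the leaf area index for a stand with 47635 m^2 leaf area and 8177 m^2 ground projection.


LAI = 47635 / 8177 = 5.8255 ≈ 5.83

5.83


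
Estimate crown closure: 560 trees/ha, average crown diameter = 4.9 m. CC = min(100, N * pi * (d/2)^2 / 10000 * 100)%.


(d/2)^2 = (4.9/2)^2 = 2.45^2 = 6.0025
Crown area = 3.141593 * 6.0025 = 18.8574 m^2
N * area / 10000 * 100 = 560 * 18.8574 / 10000 * 100 = 105.601
CC = min(100, 105.601) = 100%

100%


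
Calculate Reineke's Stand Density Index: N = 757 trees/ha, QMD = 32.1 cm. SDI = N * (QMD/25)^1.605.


QMD/25 = 32.1/25 = 1.284
(1.284)^1.605 = exp(1.605 * ln(1.284)) = exp(1.605 * 0.249980) = exp(0.401218) = 1.49364
SDI = 757 * 1.49364 = 1130.69 ≈ 1131

1131


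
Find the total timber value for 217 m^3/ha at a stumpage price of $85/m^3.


Value = 217 * 85 = $18445/ha

$18445/ha


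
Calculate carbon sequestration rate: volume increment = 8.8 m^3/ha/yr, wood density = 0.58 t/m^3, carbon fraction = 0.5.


C = 8.8 * 0.58 * 0.5 = 2.552 ≈ 2.55 t C/ha/yr

2.55 t C/ha/yr


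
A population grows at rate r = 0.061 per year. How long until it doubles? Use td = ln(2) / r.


td = ln(2) / 0.061 = 0.693147 / 0.061 = 11.3631 ≈ 11.4 years

11.4 years


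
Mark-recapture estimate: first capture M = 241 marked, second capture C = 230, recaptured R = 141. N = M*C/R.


N = M * C / R = 241 * 230 / 141 = 55430 / 141 = 393.12 ≈ 393

393 individuals


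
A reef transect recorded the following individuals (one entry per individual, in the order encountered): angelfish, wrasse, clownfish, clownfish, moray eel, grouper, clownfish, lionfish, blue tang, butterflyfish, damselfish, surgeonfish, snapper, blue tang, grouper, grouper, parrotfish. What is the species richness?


Total individuals logged = 17
Distinct species (count of individuals): angelfish (1), wrasse (1), clownfish (3), moray eel (1), grouper (3), lionfish (1), blue tang (2), butterflyfish (1), damselfish (1), surgeonfish (1), snapper (1), parrotfish (1)
Species richness = number of distinct species = 12

12
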